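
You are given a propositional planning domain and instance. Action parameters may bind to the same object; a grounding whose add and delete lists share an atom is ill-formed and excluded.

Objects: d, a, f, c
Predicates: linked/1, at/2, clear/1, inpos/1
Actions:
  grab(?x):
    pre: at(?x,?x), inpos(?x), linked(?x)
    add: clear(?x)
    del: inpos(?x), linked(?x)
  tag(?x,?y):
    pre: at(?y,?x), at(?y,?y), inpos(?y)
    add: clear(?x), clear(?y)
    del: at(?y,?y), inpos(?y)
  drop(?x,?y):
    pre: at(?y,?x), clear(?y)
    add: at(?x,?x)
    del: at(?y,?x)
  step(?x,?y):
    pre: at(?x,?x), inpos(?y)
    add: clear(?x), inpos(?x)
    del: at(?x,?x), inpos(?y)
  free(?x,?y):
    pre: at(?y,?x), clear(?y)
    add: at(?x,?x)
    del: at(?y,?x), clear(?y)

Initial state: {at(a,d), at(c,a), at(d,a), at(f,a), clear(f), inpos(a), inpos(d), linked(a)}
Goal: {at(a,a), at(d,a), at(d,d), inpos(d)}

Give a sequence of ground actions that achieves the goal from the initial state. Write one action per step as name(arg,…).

drop(a,f); grab(a); drop(d,a)

1. drop(a,f)  →  {at(a,a), at(a,d), at(c,a), at(d,a), clear(f), inpos(a), inpos(d), linked(a)}
2. grab(a)  →  {at(a,a), at(a,d), at(c,a), at(d,a), clear(a), clear(f), inpos(d)}
3. drop(d,a)  →  {at(a,a), at(c,a), at(d,a), at(d,d), clear(a), clear(f), inpos(d)}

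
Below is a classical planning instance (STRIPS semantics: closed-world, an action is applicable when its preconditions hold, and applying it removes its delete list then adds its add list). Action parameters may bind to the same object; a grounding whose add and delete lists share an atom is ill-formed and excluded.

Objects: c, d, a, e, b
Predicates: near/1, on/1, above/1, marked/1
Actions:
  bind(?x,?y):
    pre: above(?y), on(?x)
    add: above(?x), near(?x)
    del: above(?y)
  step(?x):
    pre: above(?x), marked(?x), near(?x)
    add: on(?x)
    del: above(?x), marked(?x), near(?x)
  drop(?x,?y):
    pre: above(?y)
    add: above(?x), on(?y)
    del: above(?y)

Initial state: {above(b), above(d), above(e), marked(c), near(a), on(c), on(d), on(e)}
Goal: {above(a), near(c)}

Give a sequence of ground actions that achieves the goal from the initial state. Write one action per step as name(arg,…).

1. bind(c,d)  →  {above(b), above(c), above(e), marked(c), near(a), near(c), on(c), on(d), on(e)}
2. drop(a,c)  →  {above(a), above(b), above(e), marked(c), near(a), near(c), on(c), on(d), on(e)}

bind(c,d); drop(a,c)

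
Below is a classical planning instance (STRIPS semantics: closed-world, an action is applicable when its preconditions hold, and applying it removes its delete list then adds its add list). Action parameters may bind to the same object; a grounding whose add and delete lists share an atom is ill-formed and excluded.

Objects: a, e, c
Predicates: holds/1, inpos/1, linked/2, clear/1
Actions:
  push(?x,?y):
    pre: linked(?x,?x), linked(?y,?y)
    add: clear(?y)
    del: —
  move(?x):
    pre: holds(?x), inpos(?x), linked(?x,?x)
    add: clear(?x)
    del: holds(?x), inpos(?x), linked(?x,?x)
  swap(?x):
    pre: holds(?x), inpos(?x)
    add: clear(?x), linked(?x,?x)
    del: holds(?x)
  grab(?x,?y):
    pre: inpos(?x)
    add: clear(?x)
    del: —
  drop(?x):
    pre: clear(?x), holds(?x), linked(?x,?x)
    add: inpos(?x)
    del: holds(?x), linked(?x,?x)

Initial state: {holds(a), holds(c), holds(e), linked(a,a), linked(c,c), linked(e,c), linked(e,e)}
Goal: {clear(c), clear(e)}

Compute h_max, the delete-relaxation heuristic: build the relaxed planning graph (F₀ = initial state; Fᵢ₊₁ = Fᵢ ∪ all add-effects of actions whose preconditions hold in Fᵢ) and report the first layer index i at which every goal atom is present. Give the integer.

F0 = init (7 atoms)
F1 = F0 ∪ {clear(a), clear(c), clear(e)}  (10 atoms)
goal ⊆ F1  ⇒  h_max = 1

1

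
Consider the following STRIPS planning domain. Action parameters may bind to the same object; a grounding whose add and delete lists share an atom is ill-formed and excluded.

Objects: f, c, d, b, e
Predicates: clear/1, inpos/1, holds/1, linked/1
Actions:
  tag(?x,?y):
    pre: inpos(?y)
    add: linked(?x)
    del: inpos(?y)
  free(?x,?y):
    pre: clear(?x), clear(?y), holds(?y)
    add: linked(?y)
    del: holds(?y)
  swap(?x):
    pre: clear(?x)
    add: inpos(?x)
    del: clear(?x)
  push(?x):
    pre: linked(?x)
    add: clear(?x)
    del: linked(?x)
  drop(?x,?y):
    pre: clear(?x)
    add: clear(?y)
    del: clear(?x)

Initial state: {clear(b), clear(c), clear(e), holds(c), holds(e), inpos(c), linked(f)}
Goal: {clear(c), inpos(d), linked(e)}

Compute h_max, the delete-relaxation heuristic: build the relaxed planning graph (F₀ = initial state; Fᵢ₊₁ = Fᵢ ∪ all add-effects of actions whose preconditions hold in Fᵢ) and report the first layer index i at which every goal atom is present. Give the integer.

2

F0 = init (7 atoms)
F1 = F0 ∪ {clear(d), clear(f), inpos(b), inpos(e), linked(b), linked(c), linked(d), linked(e)}  (15 atoms)
F2 = F1 ∪ {inpos(d), inpos(f)}  (17 atoms)
goal ⊆ F2  ⇒  h_max = 2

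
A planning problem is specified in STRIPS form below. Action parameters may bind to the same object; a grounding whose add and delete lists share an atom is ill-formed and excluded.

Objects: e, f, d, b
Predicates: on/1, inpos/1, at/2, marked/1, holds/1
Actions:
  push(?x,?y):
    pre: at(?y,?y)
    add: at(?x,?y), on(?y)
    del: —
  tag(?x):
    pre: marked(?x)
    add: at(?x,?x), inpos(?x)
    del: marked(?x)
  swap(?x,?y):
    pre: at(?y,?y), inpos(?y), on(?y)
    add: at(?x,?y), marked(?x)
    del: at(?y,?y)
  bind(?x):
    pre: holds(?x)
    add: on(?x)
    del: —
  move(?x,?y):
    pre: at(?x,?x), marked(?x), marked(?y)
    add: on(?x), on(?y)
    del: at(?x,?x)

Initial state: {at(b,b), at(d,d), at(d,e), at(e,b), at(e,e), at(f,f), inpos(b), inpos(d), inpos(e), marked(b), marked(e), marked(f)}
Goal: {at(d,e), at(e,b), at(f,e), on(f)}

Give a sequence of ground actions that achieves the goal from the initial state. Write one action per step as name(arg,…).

push(e,f); push(f,e)

1. push(e,f)  →  {at(b,b), at(d,d), at(d,e), at(e,b), at(e,e), at(e,f), at(f,f), inpos(b), inpos(d), inpos(e), marked(b), marked(e), marked(f), on(f)}
2. push(f,e)  →  {at(b,b), at(d,d), at(d,e), at(e,b), at(e,e), at(e,f), at(f,e), at(f,f), inpos(b), inpos(d), inpos(e), marked(b), marked(e), marked(f), on(e), on(f)}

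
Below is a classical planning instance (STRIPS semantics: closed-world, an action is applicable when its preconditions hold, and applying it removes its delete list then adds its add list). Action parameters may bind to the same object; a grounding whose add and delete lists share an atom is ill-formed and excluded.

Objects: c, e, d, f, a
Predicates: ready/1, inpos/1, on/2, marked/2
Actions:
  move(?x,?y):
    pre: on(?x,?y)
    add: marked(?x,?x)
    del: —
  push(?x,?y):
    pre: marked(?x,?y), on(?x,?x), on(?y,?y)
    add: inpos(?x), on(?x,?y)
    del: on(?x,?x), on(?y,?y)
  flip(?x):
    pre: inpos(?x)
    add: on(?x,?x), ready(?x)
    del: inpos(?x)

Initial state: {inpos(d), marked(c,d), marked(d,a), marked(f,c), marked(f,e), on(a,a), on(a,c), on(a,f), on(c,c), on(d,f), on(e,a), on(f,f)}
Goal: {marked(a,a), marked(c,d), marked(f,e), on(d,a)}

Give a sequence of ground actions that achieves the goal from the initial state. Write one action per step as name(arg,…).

1. move(a,c)  →  {inpos(d), marked(a,a), marked(c,d), marked(d,a), marked(f,c), marked(f,e), on(a,a), on(a,c), on(a,f), on(c,c), on(d,f), on(e,a), on(f,f)}
2. flip(d)  →  {marked(a,a), marked(c,d), marked(d,a), marked(f,c), marked(f,e), on(a,a), on(a,c), on(a,f), on(c,c), on(d,d), on(d,f), on(e,a), on(f,f), ready(d)}
3. push(d,a)  →  {inpos(d), marked(a,a), marked(c,d), marked(d,a), marked(f,c), marked(f,e), on(a,c), on(a,f), on(c,c), on(d,a), on(d,f), on(e,a), on(f,f), ready(d)}

move(a,c); flip(d); push(d,a)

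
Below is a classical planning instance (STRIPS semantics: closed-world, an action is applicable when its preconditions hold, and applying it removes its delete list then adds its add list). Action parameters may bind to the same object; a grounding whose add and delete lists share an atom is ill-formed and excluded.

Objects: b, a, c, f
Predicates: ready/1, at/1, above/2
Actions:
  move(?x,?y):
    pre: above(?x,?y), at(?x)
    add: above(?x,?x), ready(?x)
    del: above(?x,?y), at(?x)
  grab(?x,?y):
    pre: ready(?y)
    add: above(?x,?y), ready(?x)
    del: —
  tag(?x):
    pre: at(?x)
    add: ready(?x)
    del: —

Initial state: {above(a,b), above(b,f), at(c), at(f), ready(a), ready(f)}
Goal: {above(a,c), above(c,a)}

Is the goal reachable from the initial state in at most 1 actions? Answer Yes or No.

1. grab(c,a)  →  {above(a,b), above(b,f), above(c,a), at(c), at(f), ready(a), ready(c), ready(f)}
2. grab(a,c)  →  {above(a,b), above(a,c), above(b,f), above(c,a), at(c), at(f), ready(a), ready(c), ready(f)}
optimal plan length = 2; 2 > 1

No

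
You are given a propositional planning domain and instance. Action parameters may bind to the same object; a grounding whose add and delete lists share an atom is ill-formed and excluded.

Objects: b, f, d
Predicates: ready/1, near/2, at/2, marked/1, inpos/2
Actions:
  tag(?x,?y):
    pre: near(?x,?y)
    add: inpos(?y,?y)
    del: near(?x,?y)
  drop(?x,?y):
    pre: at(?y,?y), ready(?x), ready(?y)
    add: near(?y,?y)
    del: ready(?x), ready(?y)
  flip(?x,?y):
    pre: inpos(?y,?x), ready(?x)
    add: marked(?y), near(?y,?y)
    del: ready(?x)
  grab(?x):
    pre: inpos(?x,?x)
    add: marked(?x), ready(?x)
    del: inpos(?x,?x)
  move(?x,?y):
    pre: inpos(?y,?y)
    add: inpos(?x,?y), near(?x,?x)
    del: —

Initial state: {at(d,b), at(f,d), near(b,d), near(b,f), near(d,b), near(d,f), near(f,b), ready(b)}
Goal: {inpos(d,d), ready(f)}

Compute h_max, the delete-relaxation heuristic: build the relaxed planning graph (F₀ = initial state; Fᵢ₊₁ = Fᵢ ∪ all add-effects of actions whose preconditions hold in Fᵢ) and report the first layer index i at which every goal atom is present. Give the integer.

F0 = init (8 atoms)
F1 = F0 ∪ {inpos(b,b), inpos(d,d), inpos(f,f)}  (11 atoms)
F2 = F1 ∪ {inpos(b,d), inpos(b,f), inpos(d,b), inpos(d,f), inpos(f,b), inpos(f,d), marked(b), marked(d), marked(f), near(b,b), near(d,d), near(f,f), ready(d), ready(f)}  (25 atoms)
goal ⊆ F2  ⇒  h_max = 2

2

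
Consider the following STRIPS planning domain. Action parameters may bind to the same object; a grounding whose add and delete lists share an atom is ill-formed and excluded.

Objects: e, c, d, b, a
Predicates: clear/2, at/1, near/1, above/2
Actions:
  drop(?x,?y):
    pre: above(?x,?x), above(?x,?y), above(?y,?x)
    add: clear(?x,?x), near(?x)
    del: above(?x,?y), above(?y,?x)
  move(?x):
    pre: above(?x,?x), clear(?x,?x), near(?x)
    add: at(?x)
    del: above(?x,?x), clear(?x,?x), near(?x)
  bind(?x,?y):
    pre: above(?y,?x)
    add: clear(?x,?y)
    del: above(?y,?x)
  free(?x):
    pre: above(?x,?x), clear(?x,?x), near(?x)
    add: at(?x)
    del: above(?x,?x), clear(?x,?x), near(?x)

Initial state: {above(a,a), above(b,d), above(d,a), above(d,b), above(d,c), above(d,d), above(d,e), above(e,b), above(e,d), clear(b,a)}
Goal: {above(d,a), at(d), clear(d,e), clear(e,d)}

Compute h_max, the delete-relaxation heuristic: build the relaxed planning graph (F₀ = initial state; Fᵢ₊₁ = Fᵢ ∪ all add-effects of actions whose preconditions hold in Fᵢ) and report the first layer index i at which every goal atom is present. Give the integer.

2

F0 = init (10 atoms)
F1 = F0 ∪ {clear(a,a), clear(a,d), clear(b,d), clear(b,e), clear(c,d), clear(d,b), clear(d,d), clear(d,e), clear(e,d), near(a), near(d)}  (21 atoms)
F2 = F1 ∪ {at(a), at(d)}  (23 atoms)
goal ⊆ F2  ⇒  h_max = 2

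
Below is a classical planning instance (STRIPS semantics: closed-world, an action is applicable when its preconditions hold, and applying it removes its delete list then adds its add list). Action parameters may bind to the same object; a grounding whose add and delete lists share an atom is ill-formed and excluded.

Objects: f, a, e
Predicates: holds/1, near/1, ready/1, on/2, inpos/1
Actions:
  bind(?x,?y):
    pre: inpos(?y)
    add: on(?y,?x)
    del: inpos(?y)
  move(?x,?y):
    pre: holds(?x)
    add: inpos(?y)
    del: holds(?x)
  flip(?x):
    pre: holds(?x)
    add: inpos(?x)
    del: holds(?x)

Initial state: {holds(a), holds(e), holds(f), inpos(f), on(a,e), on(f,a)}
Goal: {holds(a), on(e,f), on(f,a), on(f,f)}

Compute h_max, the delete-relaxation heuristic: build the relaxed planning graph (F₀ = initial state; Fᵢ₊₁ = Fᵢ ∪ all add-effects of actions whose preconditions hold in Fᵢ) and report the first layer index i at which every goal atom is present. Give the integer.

2

F0 = init (6 atoms)
F1 = F0 ∪ {inpos(a), inpos(e), on(f,e), on(f,f)}  (10 atoms)
F2 = F1 ∪ {on(a,a), on(a,f), on(e,a), on(e,e), on(e,f)}  (15 atoms)
goal ⊆ F2  ⇒  h_max = 2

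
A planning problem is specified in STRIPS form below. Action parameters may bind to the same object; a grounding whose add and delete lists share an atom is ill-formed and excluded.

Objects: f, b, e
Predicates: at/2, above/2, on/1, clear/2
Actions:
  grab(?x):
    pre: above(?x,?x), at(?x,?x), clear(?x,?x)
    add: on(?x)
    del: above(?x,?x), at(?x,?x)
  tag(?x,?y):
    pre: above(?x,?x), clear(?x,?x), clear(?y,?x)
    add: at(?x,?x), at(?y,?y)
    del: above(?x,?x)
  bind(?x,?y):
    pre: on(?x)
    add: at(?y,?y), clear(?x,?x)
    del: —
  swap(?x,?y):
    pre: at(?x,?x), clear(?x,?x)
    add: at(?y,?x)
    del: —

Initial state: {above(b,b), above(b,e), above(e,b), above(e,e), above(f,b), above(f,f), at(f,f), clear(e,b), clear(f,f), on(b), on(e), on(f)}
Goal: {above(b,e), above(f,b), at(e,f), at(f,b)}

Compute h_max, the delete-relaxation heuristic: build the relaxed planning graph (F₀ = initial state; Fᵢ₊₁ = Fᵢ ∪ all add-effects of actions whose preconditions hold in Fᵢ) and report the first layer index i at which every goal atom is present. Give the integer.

F0 = init (12 atoms)
F1 = F0 ∪ {at(b,b), at(b,f), at(e,e), at(e,f), clear(b,b), clear(e,e)}  (18 atoms)
F2 = F1 ∪ {at(b,e), at(e,b), at(f,b), at(f,e)}  (22 atoms)
goal ⊆ F2  ⇒  h_max = 2

2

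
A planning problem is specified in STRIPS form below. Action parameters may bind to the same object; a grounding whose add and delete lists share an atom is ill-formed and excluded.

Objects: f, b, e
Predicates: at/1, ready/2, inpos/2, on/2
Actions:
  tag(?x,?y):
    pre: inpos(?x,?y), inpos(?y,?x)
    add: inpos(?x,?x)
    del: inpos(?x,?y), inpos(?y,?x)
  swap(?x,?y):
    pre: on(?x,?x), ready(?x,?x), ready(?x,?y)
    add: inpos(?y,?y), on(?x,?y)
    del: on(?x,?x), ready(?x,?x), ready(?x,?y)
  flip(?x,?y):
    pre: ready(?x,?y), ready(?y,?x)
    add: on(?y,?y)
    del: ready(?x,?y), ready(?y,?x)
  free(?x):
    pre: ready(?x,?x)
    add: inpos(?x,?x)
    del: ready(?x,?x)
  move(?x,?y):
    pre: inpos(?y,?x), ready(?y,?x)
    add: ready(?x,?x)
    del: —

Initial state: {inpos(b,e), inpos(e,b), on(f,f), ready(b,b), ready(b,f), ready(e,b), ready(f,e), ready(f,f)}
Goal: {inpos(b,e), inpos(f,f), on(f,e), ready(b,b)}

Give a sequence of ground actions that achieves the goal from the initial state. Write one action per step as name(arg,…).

1. swap(f,e)  →  {inpos(b,e), inpos(e,b), inpos(e,e), on(f,e), ready(b,b), ready(b,f), ready(e,b)}
2. flip(b,b)  →  {inpos(b,e), inpos(e,b), inpos(e,e), on(b,b), on(f,e), ready(b,f), ready(e,b)}
3. move(b,e)  →  {inpos(b,e), inpos(e,b), inpos(e,e), on(b,b), on(f,e), ready(b,b), ready(b,f), ready(e,b)}
4. swap(b,f)  →  {inpos(b,e), inpos(e,b), inpos(e,e), inpos(f,f), on(b,f), on(f,e), ready(e,b)}
5. move(b,e)  →  {inpos(b,e), inpos(e,b), inpos(e,e), inpos(f,f), on(b,f), on(f,e), ready(b,b), ready(e,b)}

swap(f,e); flip(b,b); move(b,e); swap(b,f); move(b,e)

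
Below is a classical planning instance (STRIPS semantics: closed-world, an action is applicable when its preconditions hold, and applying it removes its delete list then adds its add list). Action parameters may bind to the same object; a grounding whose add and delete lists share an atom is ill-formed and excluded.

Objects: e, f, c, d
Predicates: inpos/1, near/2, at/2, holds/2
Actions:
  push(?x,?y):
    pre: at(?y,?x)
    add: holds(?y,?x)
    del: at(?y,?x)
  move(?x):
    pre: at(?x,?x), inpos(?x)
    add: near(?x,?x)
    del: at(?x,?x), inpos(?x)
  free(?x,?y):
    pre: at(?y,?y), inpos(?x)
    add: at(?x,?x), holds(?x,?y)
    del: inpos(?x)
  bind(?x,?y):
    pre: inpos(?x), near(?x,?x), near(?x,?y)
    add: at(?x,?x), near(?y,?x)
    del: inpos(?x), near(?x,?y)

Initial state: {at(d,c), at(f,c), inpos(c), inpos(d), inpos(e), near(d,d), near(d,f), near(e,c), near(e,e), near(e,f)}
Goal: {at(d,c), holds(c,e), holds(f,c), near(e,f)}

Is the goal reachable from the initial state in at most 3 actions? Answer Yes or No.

Yes

1. push(c,f)  →  {at(d,c), holds(f,c), inpos(c), inpos(d), inpos(e), near(d,d), near(d,f), near(e,c), near(e,e), near(e,f)}
2. bind(e,c)  →  {at(d,c), at(e,e), holds(f,c), inpos(c), inpos(d), near(c,e), near(d,d), near(d,f), near(e,e), near(e,f)}
3. free(c,e)  →  {at(c,c), at(d,c), at(e,e), holds(c,e), holds(f,c), inpos(d), near(c,e), near(d,d), near(d,f), near(e,e), near(e,f)}
optimal plan length = 3; 3 ≤ 3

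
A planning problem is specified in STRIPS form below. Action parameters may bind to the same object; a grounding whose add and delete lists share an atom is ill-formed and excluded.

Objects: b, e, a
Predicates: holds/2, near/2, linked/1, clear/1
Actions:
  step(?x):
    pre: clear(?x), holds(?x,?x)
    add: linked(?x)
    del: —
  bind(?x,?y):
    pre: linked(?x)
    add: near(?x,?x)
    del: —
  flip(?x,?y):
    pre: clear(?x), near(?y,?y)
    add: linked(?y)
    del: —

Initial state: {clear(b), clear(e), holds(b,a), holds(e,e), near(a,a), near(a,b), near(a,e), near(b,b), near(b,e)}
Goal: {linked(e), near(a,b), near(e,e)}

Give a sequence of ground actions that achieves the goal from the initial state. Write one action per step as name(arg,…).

step(e); bind(e,b)

1. step(e)  →  {clear(b), clear(e), holds(b,a), holds(e,e), linked(e), near(a,a), near(a,b), near(a,e), near(b,b), near(b,e)}
2. bind(e,b)  →  {clear(b), clear(e), holds(b,a), holds(e,e), linked(e), near(a,a), near(a,b), near(a,e), near(b,b), near(b,e), near(e,e)}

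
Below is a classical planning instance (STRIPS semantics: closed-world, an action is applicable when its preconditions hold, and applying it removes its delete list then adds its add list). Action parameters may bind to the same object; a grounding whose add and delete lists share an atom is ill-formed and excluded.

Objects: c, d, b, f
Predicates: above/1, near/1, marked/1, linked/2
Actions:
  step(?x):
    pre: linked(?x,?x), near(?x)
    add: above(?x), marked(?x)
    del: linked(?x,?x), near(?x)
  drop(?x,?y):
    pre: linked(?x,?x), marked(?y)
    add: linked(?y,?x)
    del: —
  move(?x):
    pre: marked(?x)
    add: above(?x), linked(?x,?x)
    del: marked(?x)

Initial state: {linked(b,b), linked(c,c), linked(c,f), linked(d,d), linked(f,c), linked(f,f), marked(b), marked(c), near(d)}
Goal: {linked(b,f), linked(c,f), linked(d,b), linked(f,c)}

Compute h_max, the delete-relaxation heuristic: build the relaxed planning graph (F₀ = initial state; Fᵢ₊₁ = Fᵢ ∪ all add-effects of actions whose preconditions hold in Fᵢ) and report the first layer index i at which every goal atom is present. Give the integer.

F0 = init (9 atoms)
F1 = F0 ∪ {above(b), above(c), above(d), linked(b,c), linked(b,d), linked(b,f), linked(c,b), linked(c,d), marked(d)}  (18 atoms)
F2 = F1 ∪ {linked(d,b), linked(d,c), linked(d,f)}  (21 atoms)
goal ⊆ F2  ⇒  h_max = 2

2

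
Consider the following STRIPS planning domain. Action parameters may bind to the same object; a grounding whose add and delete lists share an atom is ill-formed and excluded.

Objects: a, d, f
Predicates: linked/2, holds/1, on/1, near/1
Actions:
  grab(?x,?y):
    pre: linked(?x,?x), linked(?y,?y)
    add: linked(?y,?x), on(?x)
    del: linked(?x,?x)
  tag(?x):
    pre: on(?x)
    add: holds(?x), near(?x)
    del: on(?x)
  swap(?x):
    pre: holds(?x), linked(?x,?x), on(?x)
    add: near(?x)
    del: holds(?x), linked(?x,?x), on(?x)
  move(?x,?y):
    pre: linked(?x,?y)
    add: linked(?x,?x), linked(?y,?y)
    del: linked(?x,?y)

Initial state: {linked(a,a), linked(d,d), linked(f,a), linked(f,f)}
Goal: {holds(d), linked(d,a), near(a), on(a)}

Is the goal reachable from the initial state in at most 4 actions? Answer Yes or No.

No

1. grab(a,d)  →  {linked(d,a), linked(d,d), linked(f,a), linked(f,f), on(a)}
2. grab(d,f)  →  {linked(d,a), linked(f,a), linked(f,d), linked(f,f), on(a), on(d)}
3. tag(a)  →  {holds(a), linked(d,a), linked(f,a), linked(f,d), linked(f,f), near(a), on(d)}
4. tag(d)  →  {holds(a), holds(d), linked(d,a), linked(f,a), linked(f,d), linked(f,f), near(a), near(d)}
5. move(d,a)  →  {holds(a), holds(d), linked(a,a), linked(d,d), linked(f,a), linked(f,d), linked(f,f), near(a), near(d)}
6. grab(a,d)  →  {holds(a), holds(d), linked(d,a), linked(d,d), linked(f,a), linked(f,d), linked(f,f), near(a), near(d), on(a)}
optimal plan length = 6; 6 > 4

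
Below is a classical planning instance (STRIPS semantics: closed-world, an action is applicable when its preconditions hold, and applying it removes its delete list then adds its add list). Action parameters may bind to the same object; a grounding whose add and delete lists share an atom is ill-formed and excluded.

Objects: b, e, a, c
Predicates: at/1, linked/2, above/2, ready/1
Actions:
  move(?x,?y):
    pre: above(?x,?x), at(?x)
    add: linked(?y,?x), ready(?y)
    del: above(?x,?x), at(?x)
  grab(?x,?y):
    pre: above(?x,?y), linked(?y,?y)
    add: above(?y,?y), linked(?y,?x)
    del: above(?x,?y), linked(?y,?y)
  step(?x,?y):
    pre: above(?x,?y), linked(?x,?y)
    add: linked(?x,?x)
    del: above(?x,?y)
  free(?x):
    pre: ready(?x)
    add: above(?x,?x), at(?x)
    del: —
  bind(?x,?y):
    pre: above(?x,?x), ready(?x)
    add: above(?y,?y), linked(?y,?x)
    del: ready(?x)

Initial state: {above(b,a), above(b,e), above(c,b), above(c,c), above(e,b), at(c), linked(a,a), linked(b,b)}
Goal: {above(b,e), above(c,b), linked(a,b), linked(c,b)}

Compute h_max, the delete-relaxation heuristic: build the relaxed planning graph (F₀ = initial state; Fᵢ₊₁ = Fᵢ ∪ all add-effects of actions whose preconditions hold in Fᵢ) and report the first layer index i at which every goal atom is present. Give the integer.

2

F0 = init (8 atoms)
F1 = F0 ∪ {above(a,a), above(b,b), linked(a,b), linked(a,c), linked(b,c), linked(b,e), linked(c,c), linked(e,c), ready(a), ready(b), ready(c), ready(e)}  (20 atoms)
F2 = F1 ∪ {above(e,e), at(a), at(b), at(e), linked(b,a), linked(c,a), linked(c,b), linked(e,a), linked(e,b)}  (29 atoms)
goal ⊆ F2  ⇒  h_max = 2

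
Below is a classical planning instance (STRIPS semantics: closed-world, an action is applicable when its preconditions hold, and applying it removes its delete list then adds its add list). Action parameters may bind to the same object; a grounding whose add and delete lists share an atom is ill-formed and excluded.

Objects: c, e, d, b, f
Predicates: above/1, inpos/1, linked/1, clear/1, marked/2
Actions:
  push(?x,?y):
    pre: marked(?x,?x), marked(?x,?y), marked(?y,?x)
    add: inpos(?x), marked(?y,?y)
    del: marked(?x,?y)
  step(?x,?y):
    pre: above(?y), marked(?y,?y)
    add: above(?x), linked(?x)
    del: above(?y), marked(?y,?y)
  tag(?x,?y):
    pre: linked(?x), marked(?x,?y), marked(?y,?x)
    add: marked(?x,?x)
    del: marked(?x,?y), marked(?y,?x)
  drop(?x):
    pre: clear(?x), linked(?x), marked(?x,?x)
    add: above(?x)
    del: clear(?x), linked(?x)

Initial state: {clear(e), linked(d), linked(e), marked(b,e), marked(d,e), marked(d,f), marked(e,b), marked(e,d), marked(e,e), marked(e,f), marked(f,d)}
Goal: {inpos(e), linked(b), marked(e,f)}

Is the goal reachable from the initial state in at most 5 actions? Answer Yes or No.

Yes

1. push(e,d)  →  {clear(e), inpos(e), linked(d), linked(e), marked(b,e), marked(d,d), marked(d,e), marked(d,f), marked(e,b), marked(e,e), marked(e,f), marked(f,d)}
2. drop(e)  →  {above(e), inpos(e), linked(d), marked(b,e), marked(d,d), marked(d,e), marked(d,f), marked(e,b), marked(e,e), marked(e,f), marked(f,d)}
3. step(b,e)  →  {above(b), inpos(e), linked(b), linked(d), marked(b,e), marked(d,d), marked(d,e), marked(d,f), marked(e,b), marked(e,f), marked(f,d)}
optimal plan length = 3; 3 ≤ 5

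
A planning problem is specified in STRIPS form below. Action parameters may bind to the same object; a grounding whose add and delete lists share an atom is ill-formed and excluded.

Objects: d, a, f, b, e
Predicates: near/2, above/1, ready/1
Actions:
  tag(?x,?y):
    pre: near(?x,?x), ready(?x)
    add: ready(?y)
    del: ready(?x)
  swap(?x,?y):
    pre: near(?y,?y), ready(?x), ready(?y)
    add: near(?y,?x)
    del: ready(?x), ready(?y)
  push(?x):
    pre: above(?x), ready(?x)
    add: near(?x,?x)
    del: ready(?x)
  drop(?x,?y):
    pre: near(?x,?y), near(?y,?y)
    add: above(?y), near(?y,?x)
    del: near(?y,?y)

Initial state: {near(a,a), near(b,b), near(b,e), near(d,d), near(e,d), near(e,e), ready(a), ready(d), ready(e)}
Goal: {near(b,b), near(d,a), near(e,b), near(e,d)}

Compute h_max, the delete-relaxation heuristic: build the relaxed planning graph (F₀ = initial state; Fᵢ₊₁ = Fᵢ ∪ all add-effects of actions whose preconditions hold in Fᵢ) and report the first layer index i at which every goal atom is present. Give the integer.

1

F0 = init (9 atoms)
F1 = F0 ∪ {above(d), above(e), near(a,d), near(a,e), near(d,a), near(d,e), near(e,a), near(e,b), ready(b), ready(f)}  (19 atoms)
goal ⊆ F1  ⇒  h_max = 1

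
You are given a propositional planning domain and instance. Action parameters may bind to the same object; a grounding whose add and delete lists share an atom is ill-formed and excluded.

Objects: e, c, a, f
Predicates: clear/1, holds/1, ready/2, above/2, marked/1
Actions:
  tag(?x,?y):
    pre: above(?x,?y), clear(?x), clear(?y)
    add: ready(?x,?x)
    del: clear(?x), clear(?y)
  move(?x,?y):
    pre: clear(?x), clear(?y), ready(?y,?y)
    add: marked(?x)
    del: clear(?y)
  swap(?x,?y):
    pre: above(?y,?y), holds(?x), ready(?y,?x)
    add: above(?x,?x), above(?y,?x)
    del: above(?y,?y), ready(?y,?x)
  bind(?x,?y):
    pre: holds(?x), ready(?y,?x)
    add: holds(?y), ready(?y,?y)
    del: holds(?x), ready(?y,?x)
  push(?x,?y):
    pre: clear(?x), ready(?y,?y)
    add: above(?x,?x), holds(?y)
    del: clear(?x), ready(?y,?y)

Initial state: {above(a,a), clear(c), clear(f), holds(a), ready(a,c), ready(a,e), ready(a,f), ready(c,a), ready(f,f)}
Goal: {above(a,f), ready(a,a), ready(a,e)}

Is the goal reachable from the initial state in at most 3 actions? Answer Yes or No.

No

1. bind(a,c)  →  {above(a,a), clear(c), clear(f), holds(c), ready(a,c), ready(a,e), ready(a,f), ready(c,c), ready(f,f)}
2. bind(c,a)  →  {above(a,a), clear(c), clear(f), holds(a), ready(a,a), ready(a,e), ready(a,f), ready(c,c), ready(f,f)}
3. push(c,f)  →  {above(a,a), above(c,c), clear(f), holds(a), holds(f), ready(a,a), ready(a,e), ready(a,f), ready(c,c)}
4. swap(f,a)  →  {above(a,f), above(c,c), above(f,f), clear(f), holds(a), holds(f), ready(a,a), ready(a,e), ready(c,c)}
optimal plan length = 4; 4 > 3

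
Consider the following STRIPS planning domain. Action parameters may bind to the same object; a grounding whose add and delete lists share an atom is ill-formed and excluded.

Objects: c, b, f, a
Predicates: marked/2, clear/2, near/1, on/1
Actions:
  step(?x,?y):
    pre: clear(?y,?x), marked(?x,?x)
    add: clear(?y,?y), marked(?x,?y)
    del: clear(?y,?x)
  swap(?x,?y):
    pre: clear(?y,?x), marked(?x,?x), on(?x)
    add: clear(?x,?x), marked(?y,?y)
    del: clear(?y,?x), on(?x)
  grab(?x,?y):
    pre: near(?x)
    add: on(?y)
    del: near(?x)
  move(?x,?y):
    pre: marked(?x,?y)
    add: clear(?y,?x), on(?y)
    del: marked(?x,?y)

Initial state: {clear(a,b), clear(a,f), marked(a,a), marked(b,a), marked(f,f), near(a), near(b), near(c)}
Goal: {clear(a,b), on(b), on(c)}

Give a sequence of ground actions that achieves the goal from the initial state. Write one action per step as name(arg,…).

1. grab(c,c)  →  {clear(a,b), clear(a,f), marked(a,a), marked(b,a), marked(f,f), near(a), near(b), on(c)}
2. grab(b,b)  →  {clear(a,b), clear(a,f), marked(a,a), marked(b,a), marked(f,f), near(a), on(b), on(c)}

grab(c,c); grab(b,b)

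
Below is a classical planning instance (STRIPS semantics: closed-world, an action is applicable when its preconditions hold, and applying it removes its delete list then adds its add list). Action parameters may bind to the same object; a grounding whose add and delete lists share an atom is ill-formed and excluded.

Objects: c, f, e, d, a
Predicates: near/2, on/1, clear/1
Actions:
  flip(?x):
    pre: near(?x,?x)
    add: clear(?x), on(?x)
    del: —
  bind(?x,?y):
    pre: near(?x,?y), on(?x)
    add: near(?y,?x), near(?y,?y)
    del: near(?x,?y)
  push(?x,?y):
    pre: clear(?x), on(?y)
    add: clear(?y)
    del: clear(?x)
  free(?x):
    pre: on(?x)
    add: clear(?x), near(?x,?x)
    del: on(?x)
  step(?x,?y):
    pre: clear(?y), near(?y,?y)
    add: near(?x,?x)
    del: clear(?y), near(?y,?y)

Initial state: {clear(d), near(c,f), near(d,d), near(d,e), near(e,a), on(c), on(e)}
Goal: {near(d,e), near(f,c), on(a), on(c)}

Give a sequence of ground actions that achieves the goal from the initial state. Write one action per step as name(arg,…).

1. bind(c,f)  →  {clear(d), near(d,d), near(d,e), near(e,a), near(f,c), near(f,f), on(c), on(e)}
2. bind(e,a)  →  {clear(d), near(a,a), near(a,e), near(d,d), near(d,e), near(f,c), near(f,f), on(c), on(e)}
3. flip(a)  →  {clear(a), clear(d), near(a,a), near(a,e), near(d,d), near(d,e), near(f,c), near(f,f), on(a), on(c), on(e)}

bind(c,f); bind(e,a); flip(a)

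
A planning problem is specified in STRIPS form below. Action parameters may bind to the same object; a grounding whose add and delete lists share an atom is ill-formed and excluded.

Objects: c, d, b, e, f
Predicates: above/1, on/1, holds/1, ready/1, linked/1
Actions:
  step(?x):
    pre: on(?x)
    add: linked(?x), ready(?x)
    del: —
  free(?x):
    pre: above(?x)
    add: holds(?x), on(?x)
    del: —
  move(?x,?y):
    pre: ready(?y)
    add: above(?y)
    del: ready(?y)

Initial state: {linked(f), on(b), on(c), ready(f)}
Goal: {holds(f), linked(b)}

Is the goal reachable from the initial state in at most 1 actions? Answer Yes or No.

No

1. step(b)  →  {linked(b), linked(f), on(b), on(c), ready(b), ready(f)}
2. move(c,f)  →  {above(f), linked(b), linked(f), on(b), on(c), ready(b)}
3. free(f)  →  {above(f), holds(f), linked(b), linked(f), on(b), on(c), on(f), ready(b)}
optimal plan length = 3; 3 > 1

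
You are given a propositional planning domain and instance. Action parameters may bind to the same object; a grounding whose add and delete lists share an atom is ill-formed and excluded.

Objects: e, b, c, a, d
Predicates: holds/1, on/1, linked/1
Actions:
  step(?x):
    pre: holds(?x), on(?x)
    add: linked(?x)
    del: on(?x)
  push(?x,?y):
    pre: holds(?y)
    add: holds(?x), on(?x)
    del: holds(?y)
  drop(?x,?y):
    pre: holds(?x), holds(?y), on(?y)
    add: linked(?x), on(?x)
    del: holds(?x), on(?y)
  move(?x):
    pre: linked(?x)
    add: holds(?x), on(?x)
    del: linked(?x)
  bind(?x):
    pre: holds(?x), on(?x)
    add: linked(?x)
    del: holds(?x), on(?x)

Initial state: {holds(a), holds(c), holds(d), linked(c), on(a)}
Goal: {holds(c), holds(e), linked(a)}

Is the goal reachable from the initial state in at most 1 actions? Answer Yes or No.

No

1. step(a)  →  {holds(a), holds(c), holds(d), linked(a), linked(c)}
2. push(e,a)  →  {holds(c), holds(d), holds(e), linked(a), linked(c), on(e)}
optimal plan length = 2; 2 > 1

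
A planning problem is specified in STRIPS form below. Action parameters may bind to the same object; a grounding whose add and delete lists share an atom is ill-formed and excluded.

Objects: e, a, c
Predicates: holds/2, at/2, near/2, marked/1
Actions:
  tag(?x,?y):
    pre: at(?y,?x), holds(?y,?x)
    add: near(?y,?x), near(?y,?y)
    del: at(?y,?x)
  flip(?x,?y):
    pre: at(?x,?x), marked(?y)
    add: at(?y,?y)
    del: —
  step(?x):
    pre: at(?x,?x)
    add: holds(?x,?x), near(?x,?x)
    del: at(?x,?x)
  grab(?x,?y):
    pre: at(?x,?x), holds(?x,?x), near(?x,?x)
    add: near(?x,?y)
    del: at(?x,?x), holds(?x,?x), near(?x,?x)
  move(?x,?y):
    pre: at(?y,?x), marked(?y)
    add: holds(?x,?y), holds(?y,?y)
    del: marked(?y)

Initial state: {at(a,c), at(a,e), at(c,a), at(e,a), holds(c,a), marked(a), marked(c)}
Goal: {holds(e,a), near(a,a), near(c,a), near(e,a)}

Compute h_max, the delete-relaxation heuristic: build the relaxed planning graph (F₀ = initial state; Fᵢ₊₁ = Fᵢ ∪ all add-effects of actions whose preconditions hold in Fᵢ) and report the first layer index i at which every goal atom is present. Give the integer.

F0 = init (7 atoms)
F1 = F0 ∪ {holds(a,a), holds(a,c), holds(c,c), holds(e,a), near(c,a), near(c,c)}  (13 atoms)
F2 = F1 ∪ {near(a,a), near(a,c), near(e,a), near(e,e)}  (17 atoms)
goal ⊆ F2  ⇒  h_max = 2

2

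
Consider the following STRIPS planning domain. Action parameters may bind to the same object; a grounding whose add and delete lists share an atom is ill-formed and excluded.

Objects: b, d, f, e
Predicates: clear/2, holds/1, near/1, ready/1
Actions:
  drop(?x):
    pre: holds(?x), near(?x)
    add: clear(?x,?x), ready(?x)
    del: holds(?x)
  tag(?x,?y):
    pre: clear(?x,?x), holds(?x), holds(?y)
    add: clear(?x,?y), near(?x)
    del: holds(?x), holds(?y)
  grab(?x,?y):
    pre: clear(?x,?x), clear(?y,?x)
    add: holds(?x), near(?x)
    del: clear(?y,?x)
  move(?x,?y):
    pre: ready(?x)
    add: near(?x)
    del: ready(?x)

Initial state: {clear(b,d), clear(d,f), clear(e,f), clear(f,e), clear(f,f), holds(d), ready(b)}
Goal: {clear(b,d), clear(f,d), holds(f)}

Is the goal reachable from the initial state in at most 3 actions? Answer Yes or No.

Yes

1. grab(f,d)  →  {clear(b,d), clear(e,f), clear(f,e), clear(f,f), holds(d), holds(f), near(f), ready(b)}
2. tag(f,d)  →  {clear(b,d), clear(e,f), clear(f,d), clear(f,e), clear(f,f), near(f), ready(b)}
3. grab(f,f)  →  {clear(b,d), clear(e,f), clear(f,d), clear(f,e), holds(f), near(f), ready(b)}
optimal plan length = 3; 3 ≤ 3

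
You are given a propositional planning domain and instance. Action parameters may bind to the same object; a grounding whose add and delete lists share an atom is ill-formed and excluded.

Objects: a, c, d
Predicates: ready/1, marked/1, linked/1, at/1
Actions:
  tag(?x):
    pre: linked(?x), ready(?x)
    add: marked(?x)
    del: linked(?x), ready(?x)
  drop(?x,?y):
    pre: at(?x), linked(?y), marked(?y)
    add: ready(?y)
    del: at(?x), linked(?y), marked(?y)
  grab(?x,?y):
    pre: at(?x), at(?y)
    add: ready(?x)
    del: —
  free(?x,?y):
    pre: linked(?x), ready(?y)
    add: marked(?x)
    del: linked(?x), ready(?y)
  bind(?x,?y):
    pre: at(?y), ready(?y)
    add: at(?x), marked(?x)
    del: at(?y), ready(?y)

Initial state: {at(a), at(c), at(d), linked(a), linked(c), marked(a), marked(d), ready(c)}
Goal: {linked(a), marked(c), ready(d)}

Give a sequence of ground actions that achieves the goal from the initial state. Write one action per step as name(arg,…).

tag(c); grab(d,a)

1. tag(c)  →  {at(a), at(c), at(d), linked(a), marked(a), marked(c), marked(d)}
2. grab(d,a)  →  {at(a), at(c), at(d), linked(a), marked(a), marked(c), marked(d), ready(d)}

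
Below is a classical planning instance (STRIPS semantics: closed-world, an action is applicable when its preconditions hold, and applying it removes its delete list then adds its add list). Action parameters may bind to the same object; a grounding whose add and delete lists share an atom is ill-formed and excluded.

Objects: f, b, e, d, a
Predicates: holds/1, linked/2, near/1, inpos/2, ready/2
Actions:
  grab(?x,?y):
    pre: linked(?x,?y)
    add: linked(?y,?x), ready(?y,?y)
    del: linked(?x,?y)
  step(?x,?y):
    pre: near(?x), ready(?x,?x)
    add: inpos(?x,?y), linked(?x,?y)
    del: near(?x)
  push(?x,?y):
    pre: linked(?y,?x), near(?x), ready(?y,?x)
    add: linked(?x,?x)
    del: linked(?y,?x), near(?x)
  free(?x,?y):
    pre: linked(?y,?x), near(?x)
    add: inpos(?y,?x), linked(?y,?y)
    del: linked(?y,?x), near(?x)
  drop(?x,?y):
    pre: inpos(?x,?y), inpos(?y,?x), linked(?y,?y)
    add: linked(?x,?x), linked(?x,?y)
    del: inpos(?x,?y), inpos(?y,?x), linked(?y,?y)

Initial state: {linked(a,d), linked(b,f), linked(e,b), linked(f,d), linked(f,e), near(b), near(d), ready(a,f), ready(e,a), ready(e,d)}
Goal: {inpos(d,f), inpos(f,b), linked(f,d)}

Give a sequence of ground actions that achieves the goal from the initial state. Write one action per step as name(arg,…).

1. grab(b,f)  →  {linked(a,d), linked(e,b), linked(f,b), linked(f,d), linked(f,e), near(b), near(d), ready(a,f), ready(e,a), ready(e,d), ready(f,f)}
2. grab(a,d)  →  {linked(d,a), linked(e,b), linked(f,b), linked(f,d), linked(f,e), near(b), near(d), ready(a,f), ready(d,d), ready(e,a), ready(e,d), ready(f,f)}
3. step(d,f)  →  {inpos(d,f), linked(d,a), linked(d,f), linked(e,b), linked(f,b), linked(f,d), linked(f,e), near(b), ready(a,f), ready(d,d), ready(e,a), ready(e,d), ready(f,f)}
4. free(b,f)  →  {inpos(d,f), inpos(f,b), linked(d,a), linked(d,f), linked(e,b), linked(f,d), linked(f,e), linked(f,f), ready(a,f), ready(d,d), ready(e,a), ready(e,d), ready(f,f)}

grab(b,f); grab(a,d); step(d,f); free(b,f)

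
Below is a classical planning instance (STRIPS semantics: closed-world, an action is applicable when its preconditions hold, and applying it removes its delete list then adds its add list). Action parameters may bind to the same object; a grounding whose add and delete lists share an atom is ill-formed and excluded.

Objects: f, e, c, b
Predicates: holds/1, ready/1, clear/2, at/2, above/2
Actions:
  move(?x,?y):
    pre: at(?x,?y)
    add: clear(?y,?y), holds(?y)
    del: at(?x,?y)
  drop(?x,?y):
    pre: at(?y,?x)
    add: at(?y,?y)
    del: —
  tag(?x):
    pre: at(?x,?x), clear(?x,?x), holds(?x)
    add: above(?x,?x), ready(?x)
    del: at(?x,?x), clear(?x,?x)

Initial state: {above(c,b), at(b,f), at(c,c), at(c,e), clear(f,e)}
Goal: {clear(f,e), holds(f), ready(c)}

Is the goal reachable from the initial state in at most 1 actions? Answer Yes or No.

1. move(c,c)  →  {above(c,b), at(b,f), at(c,e), clear(c,c), clear(f,e), holds(c)}
2. move(b,f)  →  {above(c,b), at(c,e), clear(c,c), clear(f,e), clear(f,f), holds(c), holds(f)}
3. drop(e,c)  →  {above(c,b), at(c,c), at(c,e), clear(c,c), clear(f,e), clear(f,f), holds(c), holds(f)}
4. tag(c)  →  {above(c,b), above(c,c), at(c,e), clear(f,e), clear(f,f), holds(c), holds(f), ready(c)}
optimal plan length = 4; 4 > 1

No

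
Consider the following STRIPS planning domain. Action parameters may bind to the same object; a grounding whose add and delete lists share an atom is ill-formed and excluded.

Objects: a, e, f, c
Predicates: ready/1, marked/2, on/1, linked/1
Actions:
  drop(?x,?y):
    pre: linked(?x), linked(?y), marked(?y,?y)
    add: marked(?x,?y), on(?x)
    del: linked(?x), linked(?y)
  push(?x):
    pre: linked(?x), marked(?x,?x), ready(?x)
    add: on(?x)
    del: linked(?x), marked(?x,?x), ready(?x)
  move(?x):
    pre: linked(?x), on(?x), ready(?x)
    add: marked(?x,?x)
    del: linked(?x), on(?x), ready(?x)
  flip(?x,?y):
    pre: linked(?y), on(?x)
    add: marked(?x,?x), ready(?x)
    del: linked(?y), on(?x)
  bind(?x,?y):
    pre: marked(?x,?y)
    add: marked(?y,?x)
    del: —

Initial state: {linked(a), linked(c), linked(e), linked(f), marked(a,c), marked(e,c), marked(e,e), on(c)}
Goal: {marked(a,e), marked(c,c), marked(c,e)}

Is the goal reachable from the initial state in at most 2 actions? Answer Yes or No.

1. drop(a,e)  →  {linked(c), linked(f), marked(a,c), marked(a,e), marked(e,c), marked(e,e), on(a), on(c)}
2. flip(c,f)  →  {linked(c), marked(a,c), marked(a,e), marked(c,c), marked(e,c), marked(e,e), on(a), ready(c)}
3. bind(e,c)  →  {linked(c), marked(a,c), marked(a,e), marked(c,c), marked(c,e), marked(e,c), marked(e,e), on(a), ready(c)}
optimal plan length = 3; 3 > 2

No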